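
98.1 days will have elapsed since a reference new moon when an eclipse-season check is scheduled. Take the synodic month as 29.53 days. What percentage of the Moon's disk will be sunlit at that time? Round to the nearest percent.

Reduce mod P: 98.1 − 3×29.53 = 9.51 d into the current lunation.
The Moon has covered 9.51/29.53 of its cycle, so θ ≈ 360° × 9.51/29.53 = 115.9°.
Illuminated fraction = (1 − cos 115.9°)/2 = (1 − (-0.437))/2 ≈ 0.719, so 72%.

72%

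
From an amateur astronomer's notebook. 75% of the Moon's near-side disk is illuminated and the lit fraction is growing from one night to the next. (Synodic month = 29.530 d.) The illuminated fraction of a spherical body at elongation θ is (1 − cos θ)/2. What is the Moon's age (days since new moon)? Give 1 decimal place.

9.8 days

cos θ = 1 − 2f = -0.500, giving a principal value of 120.0°.
The Moon is waxing (0°–180°), so θ = 120.0° directly.
Age = 29.530 × 120.0°/360° ≈ 9.84 days.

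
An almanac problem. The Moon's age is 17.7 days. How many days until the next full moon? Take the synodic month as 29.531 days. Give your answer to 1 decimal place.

26.6 days

Full moon is 0.5 of the way through the cycle: age 0.5 × 29.531 = 14.765 d.
Already past this cycle's full moon; the next is at 14.765 + 29.531 = 44.296 d, so 44.296 − 17.7 = 26.596 days.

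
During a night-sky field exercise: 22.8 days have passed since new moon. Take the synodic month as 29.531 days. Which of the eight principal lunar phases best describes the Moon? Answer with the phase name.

last quarter

θ ≈ 360° × 22.8/29.531 = 278°, which falls in the last quarter sector.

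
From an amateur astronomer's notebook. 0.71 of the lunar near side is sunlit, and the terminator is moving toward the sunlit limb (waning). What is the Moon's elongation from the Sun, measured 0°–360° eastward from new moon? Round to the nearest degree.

Invert f = (1 − cos θ)/2 to get cos θ = 1 − 2(0.71) = -0.420, hence θ₀ = arccos -0.420 = 114.8°.
Waning ⇒ past full, so θ = 360° − 114.8° = 245.2°.

245°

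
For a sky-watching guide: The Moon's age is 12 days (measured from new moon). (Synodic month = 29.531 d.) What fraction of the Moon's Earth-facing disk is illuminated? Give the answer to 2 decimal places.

Phase angle: θ = 360°·(12 d)/(29.531 d) = 146.3°.
With cos θ = (-0.832), the lit fraction is (1 − (-0.832))/2 ≈ 0.916.

0.92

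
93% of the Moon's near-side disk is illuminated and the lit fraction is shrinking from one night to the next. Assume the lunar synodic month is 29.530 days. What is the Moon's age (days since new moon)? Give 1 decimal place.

From f = (1 − cos θ)/2: cos θ = 1 − 2×0.93 = -0.860; arccos → 149.3°.
A waning Moon lies in 180°–360°, so θ = 360° − 149.3° = 210.7°.
At 360°/29.530 d per day, 210.7° corresponds to 17.28 days.

17.3 days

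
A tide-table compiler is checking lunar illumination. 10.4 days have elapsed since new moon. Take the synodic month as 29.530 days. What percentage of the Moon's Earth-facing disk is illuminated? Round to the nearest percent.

Phase angle: θ = 360°·(10.4 d)/(29.530 d) = 126.8°.
Illuminated fraction = (1 − cos 126.8°)/2 = (1 − (-0.599))/2 ≈ 0.799, so 80%.

80%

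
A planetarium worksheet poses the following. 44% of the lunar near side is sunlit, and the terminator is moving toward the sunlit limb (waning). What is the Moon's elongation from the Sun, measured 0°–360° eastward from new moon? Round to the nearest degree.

Invert f = (1 − cos θ)/2 to get cos θ = 1 − 2(0.44) = 0.120, hence θ₀ = arccos 0.120 = 83.1°.
A waning Moon lies in 180°–360°, so θ = 360° − 83.1° = 276.9°.

277°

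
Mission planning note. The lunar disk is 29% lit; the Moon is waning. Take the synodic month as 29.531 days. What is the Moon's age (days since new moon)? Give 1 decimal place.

24.2 days

From f = (1 − cos θ)/2: cos θ = 1 − 2×0.29 = 0.420; arccos → 65.2°.
Waning ⇒ past full, so θ = 360° − 65.2° = 294.8°.
That fraction of the synodic month is 294.8/360 × 29.531 d ≈ 24.19 d.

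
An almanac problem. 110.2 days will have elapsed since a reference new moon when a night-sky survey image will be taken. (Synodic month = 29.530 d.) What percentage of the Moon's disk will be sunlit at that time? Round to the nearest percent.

110.2 d spans 3 complete synodic months (3 × 29.530 = 88.59 d) plus 21.61 d.
The Moon has covered 21.61/29.530 of its cycle, so θ ≈ 360° × 21.61/29.530 = 263.4°.
Illuminated fraction = (1 − cos 263.4°)/2 = (1 − (-0.114))/2 ≈ 0.557, so 56%.

56%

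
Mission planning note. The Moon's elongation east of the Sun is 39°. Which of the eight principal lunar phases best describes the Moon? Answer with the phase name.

The waxing crescent sector spans roughly 22°–68°; 39° falls inside it.

waxing crescent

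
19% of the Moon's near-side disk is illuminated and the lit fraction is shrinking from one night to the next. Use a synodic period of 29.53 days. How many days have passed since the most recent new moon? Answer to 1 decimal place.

25.3 days

Invert f = (1 − cos θ)/2 to get cos θ = 1 − 2(0.19) = 0.620, hence θ₀ = arccos 0.620 = 51.7°.
A waning Moon lies in 180°–360°, so θ = 360° − 51.7° = 308.3°.
Age = 29.53 × 308.3°/360° ≈ 25.29 days.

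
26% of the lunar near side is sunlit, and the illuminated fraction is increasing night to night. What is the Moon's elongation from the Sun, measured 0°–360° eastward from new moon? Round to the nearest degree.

61°

cos θ = 1 − 2f = 0.480, giving a principal value of 61.3°.
Waxing ⇒ before full, so θ = 61.3°.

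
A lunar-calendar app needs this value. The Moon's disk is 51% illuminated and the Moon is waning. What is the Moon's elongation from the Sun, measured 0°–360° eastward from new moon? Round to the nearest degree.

269°

cos θ = 1 − 2f = -0.020, giving a principal value of 91.1°.
Since the Moon is past full (waning), take the reflex angle: θ = 360° − 91.1° = 268.9°.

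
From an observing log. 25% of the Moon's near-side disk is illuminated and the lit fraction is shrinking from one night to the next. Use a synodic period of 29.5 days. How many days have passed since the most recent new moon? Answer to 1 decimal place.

24.6 days

Invert f = (1 − cos θ)/2 to get cos θ = 1 − 2(0.25) = 0.500, hence θ₀ = arccos 0.500 = 60.0°.
Since the Moon is past full (waning), take the reflex angle: θ = 360° − 60.0° = 300.0°.
At 360°/29.5 d per day, 300.0° corresponds to 24.58 days.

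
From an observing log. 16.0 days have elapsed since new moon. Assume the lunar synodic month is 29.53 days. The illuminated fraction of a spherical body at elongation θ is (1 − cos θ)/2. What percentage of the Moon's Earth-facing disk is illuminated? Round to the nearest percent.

The Moon has covered 16.0/29.53 of its cycle, so θ ≈ 360° × 16.0/29.53 = 195.1°.
With cos θ = (-0.966), the lit fraction is (1 − (-0.966))/2 ≈ 0.983, so 98%.

98%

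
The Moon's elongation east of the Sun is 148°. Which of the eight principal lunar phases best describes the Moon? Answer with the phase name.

The waxing gibbous sector spans roughly 112°–158°; 148° falls inside it.

waxing gibbous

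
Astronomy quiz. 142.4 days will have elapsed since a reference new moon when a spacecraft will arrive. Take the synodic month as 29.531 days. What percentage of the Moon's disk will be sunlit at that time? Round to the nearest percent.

28%

142.4/29.531 = 4.822 lunations, so 4 complete cycles and 24.28 d into the next.
The Moon has covered 24.28/29.531 of its cycle, so θ ≈ 360° × 24.28/29.531 = 295.9°.
cos 295.9° = 0.437, so f = (1 − 0.437)/2 = 0.281, so 28%.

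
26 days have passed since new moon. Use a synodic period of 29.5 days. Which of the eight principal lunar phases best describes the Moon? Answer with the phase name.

waning crescent

At 26/29.5 of the cycle, θ ≈ 317° — the waning crescent range.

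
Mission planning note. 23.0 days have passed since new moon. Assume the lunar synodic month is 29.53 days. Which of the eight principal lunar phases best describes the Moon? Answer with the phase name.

last quarter

At 23.0/29.53 of the cycle, θ ≈ 280° — the last quarter range.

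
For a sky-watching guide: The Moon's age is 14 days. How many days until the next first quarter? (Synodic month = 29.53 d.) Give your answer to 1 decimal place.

22.9 days

First quarter is 0.25 of the way through the cycle: age 0.25 × 29.53 = 7.383 d.
This lunation's first quarter (7.383 d) has passed, so add one period: 36.913 − 14 = 22.913 days.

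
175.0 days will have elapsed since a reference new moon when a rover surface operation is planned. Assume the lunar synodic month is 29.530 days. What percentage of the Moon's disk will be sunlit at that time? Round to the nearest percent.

175.0/29.530 = 5.926 lunations, so 5 complete cycles and 27.35 d into the next.
The Moon has covered 27.35/29.530 of its cycle, so θ ≈ 360° × 27.35/29.530 = 333.4°.
With cos θ = 0.894, the lit fraction is (1 − 0.894)/2 ≈ 0.053, so 5%.

5%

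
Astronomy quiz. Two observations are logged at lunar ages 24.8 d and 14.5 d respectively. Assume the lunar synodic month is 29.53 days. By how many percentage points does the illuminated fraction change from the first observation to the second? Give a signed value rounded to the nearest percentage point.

First observation: θ = 360°·24.8/29.53 = 302.3°, so f = 0.233.
Second observation: θ = 176.8°, f = 0.999.
Δf = 0.999 − 0.233 = +0.767, i.e. +77 pp.

+77 pp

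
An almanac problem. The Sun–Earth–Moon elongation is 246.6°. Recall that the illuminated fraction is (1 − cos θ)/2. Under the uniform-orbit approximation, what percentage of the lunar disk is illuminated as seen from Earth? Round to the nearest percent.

f = (1 − cos 246.6°)/2 = (1 − (-0.397))/2 ≈ 0.699, i.e. 70%.

70%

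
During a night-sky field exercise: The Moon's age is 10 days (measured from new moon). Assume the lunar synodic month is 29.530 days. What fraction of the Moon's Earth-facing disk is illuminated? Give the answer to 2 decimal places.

Phase angle: θ = 360°·(10 d)/(29.530 d) = 121.9°.
With cos θ = (-0.529), the lit fraction is (1 − (-0.529))/2 ≈ 0.764.

0.76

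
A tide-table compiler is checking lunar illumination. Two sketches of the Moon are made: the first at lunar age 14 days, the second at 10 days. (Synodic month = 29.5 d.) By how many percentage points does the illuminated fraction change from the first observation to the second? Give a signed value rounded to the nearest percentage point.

-23 pp

First observation: θ = 360°·14/29.5 = 170.8°, so f = 0.994.
Second observation: θ = 122.0°, f = 0.765.
Δf = 0.765 − 0.994 = -0.228, i.e. -23 pp.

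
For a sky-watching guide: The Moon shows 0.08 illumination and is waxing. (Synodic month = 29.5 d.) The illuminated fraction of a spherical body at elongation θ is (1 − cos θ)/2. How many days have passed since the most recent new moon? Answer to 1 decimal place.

2.7 days

cos θ = 1 − 2f = 0.840, giving a principal value of 32.9°.
The Moon is waxing (0°–180°), so θ = 32.9° directly.
That fraction of the synodic month is 32.9/360 × 29.5 d ≈ 2.69 d.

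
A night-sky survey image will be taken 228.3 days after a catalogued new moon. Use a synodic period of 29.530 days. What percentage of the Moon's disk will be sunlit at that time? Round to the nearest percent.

56%

228.3 d spans 7 complete synodic months (7 × 29.530 = 206.71 d) plus 21.59 d.
Phase angle: θ = 360°·(21.59 d)/(29.530 d) = 263.2°.
Illuminated fraction = (1 − cos 263.2°)/2 = (1 − (-0.118))/2 ≈ 0.559, so 56%.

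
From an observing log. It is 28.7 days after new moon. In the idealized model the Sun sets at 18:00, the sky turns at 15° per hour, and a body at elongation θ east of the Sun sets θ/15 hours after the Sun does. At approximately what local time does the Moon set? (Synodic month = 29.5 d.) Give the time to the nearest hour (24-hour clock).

17:00

Elongation θ = 360° × 28.7/29.5 ≈ 350.2°.
At 15° of sky rotation per hour, 350.2° corresponds to a 23.35 h lag.
18:00 + 23.35 h ≈ 17:21 → 17:00 to the nearest hour.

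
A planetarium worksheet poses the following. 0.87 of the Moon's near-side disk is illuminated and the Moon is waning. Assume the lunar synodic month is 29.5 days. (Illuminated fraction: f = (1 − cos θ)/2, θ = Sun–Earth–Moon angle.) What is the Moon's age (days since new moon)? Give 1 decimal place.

cos θ = 1 − 2f = -0.740, giving a principal value of 137.7°.
Since the Moon is past full (waning), take the reflex angle: θ = 360° − 137.7° = 222.3°.
At 360°/29.5 d per day, 222.3° corresponds to 18.21 days.

18.2 days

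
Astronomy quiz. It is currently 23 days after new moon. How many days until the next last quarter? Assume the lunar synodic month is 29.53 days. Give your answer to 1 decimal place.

28.7 days

Last quarter occurs at elongation 270°, i.e. at age 29.53 × 270/360 = 22.148 d.
Already past this cycle's last quarter; the next is at 22.148 + 29.53 = 51.678 d, so 51.678 − 23 = 28.678 days.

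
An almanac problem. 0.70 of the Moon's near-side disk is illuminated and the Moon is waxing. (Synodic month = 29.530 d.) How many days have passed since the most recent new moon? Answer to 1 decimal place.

9.3 days

From f = (1 − cos θ)/2: cos θ = 1 − 2×0.70 = -0.400; arccos → 113.6°.
Waxing ⇒ before full, so θ = 113.6°.
At 360°/29.530 d per day, 113.6° corresponds to 9.32 days.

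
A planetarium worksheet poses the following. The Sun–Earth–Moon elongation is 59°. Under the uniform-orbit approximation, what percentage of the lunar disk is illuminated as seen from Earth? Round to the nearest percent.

f = (1 − cos 59°)/2 = (1 − 0.515)/2 ≈ 0.242, i.e. 24%.

24%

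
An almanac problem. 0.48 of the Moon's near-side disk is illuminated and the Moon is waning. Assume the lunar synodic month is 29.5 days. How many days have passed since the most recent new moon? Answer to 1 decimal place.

22.3 days

cos θ = 1 − 2f = 0.040, giving a principal value of 87.7°.
A waning Moon lies in 180°–360°, so θ = 360° − 87.7° = 272.3°.
At 360°/29.5 d per day, 272.3° corresponds to 22.31 days.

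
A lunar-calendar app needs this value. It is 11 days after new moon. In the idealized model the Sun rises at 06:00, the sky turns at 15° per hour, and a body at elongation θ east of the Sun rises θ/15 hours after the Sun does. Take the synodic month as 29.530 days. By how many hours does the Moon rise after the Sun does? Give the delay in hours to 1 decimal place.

8.9 h

Phase angle: θ = 360°·(11 d)/(29.530 d) = 134.1°.
Delay after the Sun = 134.1° / (15°/h) ≈ 8.94 h.
So the Moon rises 8.94 h after the Sun.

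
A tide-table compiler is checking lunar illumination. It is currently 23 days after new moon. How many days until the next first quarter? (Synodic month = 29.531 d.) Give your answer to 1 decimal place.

First quarter is 0.25 of the way through the cycle: age 0.25 × 29.531 = 7.383 d.
This lunation's first quarter (7.383 d) has passed, so add one period: 36.914 − 23 = 13.914 days.

13.9 days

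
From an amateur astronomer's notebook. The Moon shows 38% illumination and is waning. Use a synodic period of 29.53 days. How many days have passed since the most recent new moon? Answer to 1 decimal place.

23.3 days

Invert f = (1 − cos θ)/2 to get cos θ = 1 − 2(0.38) = 0.240, hence θ₀ = arccos 0.240 = 76.1°.
Since the Moon is past full (waning), take the reflex angle: θ = 360° − 76.1° = 283.9°.
That fraction of the synodic month is 283.9/360 × 29.53 d ≈ 23.29 d.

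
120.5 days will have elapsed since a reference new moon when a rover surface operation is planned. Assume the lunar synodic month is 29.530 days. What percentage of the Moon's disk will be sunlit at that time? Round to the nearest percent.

120.5/29.530 = 4.081 lunations, so 4 complete cycles and 2.38 d into the next.
Elongation θ = 360° × 2.38/29.530 ≈ 29.0°.
With cos θ = 0.874, the lit fraction is (1 − 0.874)/2 ≈ 0.063, so 6%.

6%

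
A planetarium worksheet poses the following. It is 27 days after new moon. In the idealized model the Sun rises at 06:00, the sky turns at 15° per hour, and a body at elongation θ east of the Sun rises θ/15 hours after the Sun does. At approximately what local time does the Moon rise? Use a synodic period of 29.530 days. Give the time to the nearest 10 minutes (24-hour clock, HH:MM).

Phase angle: θ = 360°·(27 d)/(29.530 d) = 329.2°.
The Moon trails the Sun by θ/15 = 329.2/15 ≈ 21.94 hours.
06:00 + 21.944 h ≈ 03:57 → 04:00 to the nearest ten minutes.

04:00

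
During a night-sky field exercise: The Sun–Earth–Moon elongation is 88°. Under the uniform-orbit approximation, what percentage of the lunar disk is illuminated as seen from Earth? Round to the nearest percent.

48%

f = (1 − cos 88°)/2 = (1 − 0.035)/2 ≈ 0.483, i.e. 48%.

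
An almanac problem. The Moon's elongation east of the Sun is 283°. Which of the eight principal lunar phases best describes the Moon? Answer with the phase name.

last quarter

The last quarter sector spans roughly 248°–292°; 283° falls inside it.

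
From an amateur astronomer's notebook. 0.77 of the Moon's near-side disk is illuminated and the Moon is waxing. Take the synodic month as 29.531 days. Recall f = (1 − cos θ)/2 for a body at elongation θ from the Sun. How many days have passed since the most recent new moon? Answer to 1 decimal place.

10.1 days

From f = (1 − cos θ)/2: cos θ = 1 − 2×0.77 = -0.540; arccos → 122.7°.
Waxing ⇒ before full, so θ = 122.7°.
That fraction of the synodic month is 122.7/360 × 29.531 d ≈ 10.06 d.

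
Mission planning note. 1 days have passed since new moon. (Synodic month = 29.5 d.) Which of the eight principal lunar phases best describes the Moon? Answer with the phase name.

new moon

θ ≈ 360° × 1/29.5 = 12°, which falls in the new moon sector.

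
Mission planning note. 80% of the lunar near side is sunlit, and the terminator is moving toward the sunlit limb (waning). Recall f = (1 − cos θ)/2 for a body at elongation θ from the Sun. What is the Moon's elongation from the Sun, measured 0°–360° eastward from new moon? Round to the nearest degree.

Invert f = (1 − cos θ)/2 to get cos θ = 1 − 2(0.80) = -0.600, hence θ₀ = arccos -0.600 = 126.9°.
Waning ⇒ past full, so θ = 360° − 126.9° = 233.1°.

233°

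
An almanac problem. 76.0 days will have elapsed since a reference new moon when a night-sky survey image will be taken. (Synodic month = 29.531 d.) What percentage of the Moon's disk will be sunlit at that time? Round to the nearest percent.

76.0 d spans 2 complete synodic months (2 × 29.531 = 59.06 d) plus 16.94 d.
Phase angle: θ = 360°·(16.94 d)/(29.531 d) = 206.5°.
With cos θ = (-0.895), the lit fraction is (1 − (-0.895))/2 ≈ 0.948, so 95%.

95%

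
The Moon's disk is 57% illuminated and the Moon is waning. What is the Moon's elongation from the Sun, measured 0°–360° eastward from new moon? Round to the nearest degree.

262°

Invert f = (1 − cos θ)/2 to get cos θ = 1 − 2(0.57) = -0.140, hence θ₀ = arccos -0.140 = 98.0°.
A waning Moon lies in 180°–360°, so θ = 360° − 98.0° = 262.0°.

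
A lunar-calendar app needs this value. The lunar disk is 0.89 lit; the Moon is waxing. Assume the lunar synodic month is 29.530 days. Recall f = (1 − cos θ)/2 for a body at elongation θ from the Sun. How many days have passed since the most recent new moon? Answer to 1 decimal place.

cos θ = 1 − 2f = -0.780, giving a principal value of 141.3°.
The Moon is waxing (0°–180°), so θ = 141.3° directly.
That fraction of the synodic month is 141.3/360 × 29.530 d ≈ 11.59 d.

11.6 days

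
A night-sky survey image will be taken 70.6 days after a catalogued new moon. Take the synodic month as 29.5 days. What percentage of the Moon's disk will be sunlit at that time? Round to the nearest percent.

89%

70.6/29.5 = 2.393 lunations, so 2 complete cycles and 11.60 d into the next.
Elongation θ = 360° × 11.60/29.5 ≈ 141.6°.
With cos θ = (-0.783), the lit fraction is (1 − (-0.783))/2 ≈ 0.892, so 89%.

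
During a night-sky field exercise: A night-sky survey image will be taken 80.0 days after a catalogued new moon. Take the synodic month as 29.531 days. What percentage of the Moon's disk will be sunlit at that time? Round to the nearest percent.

80.0/29.531 = 2.709 lunations, so 2 complete cycles and 20.94 d into the next.
Phase angle: θ = 360°·(20.94 d)/(29.531 d) = 255.2°.
With cos θ = (-0.255), the lit fraction is (1 − (-0.255))/2 ≈ 0.627, so 63%.

63%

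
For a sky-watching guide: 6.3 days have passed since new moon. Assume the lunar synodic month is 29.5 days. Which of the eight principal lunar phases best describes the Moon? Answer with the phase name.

first quarter

At 6.3/29.5 of the cycle, θ ≈ 77° — the first quarter range.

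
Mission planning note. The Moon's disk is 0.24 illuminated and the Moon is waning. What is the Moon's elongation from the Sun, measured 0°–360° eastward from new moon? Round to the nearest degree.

301°

From f = (1 − cos θ)/2: cos θ = 1 − 2×0.24 = 0.520; arccos → 58.7°.
Since the Moon is past full (waning), take the reflex angle: θ = 360° − 58.7° = 301.3°.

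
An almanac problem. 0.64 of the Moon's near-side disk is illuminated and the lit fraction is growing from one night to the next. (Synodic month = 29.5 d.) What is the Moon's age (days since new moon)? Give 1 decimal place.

8.7 days

From f = (1 − cos θ)/2: cos θ = 1 − 2×0.64 = -0.280; arccos → 106.3°.
Before full moon the principal value applies: θ = 106.3°.
At 360°/29.5 d per day, 106.3° corresponds to 8.71 days.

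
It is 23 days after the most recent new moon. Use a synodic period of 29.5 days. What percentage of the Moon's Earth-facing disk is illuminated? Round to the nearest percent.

Elongation θ = 360° × 23/29.5 ≈ 280.7°.
Illuminated fraction = (1 − cos 280.7°)/2 = (1 − 0.185)/2 ≈ 0.407, so 41%.

41%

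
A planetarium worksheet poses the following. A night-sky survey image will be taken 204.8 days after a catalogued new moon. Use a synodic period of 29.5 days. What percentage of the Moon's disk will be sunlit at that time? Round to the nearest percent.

204.8/29.5 = 6.942 lunations, so 6 complete cycles and 27.80 d into the next.
Phase angle: θ = 360°·(27.80 d)/(29.5 d) = 339.3°.
cos 339.3° = 0.935, so f = (1 − 0.935)/2 = 0.032, so 3%.

3%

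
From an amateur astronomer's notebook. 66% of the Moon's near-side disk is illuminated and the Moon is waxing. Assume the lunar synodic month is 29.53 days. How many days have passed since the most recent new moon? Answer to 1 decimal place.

cos θ = 1 − 2f = -0.320, giving a principal value of 108.7°.
Before full moon the principal value applies: θ = 108.7°.
Age = 29.53 × 108.7°/360° ≈ 8.91 days.

8.9 days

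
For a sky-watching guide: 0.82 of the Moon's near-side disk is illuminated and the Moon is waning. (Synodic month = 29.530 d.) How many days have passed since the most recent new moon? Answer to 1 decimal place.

18.9 days

Invert f = (1 − cos θ)/2 to get cos θ = 1 − 2(0.82) = -0.640, hence θ₀ = arccos -0.640 = 129.8°.
Since the Moon is past full (waning), take the reflex angle: θ = 360° − 129.8° = 230.2°.
At 360°/29.530 d per day, 230.2° corresponds to 18.88 days.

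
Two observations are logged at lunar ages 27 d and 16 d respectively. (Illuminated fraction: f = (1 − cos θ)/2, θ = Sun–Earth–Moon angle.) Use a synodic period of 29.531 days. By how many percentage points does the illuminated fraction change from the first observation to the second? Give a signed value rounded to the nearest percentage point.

First observation: θ = 360°·27/29.531 = 329.1°, so f = 0.071.
Second observation: θ = 195.0°, f = 0.983.
Δf = 0.983 − 0.071 = +0.912, i.e. +91 pp.

+91 percentage points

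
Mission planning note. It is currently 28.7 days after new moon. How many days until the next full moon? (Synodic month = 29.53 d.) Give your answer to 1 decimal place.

Full moon occurs at elongation 180°, i.e. at age 29.53 × 180/360 = 14.765 d.
Already past this cycle's full moon; the next is at 14.765 + 29.53 = 44.295 d, so 44.295 − 28.7 = 15.595 days.

15.6 days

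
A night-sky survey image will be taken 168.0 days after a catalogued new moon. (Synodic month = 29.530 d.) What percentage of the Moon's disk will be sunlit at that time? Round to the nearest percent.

168.0 d spans 5 complete synodic months (5 × 29.530 = 147.65 d) plus 20.35 d.
Elongation θ = 360° × 20.35/29.530 ≈ 248.1°.
cos 248.1° = (-0.373), so f = (1 − (-0.373))/2 = 0.687, so 69%.

69%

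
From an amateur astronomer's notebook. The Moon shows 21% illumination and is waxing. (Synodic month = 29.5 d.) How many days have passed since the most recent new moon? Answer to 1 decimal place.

4.5 days

cos θ = 1 − 2f = 0.580, giving a principal value of 54.5°.
The Moon is waxing (0°–180°), so θ = 54.5° directly.
That fraction of the synodic month is 54.5/360 × 29.5 d ≈ 4.47 d.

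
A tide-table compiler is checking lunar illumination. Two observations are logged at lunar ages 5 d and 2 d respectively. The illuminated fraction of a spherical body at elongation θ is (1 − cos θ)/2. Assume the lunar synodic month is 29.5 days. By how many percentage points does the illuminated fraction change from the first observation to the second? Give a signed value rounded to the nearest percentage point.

θ₁ = 360° × 5/29.5 = 61.0°, f₁ = (1 − cos θ₁)/2 = 0.258.
θ₂ = 360° × 2/29.5 = 24.4°, f₂ = (1 − cos θ₂)/2 = 0.045.
Change = f₂ − f₁ = -0.213 → -21 percentage points.

-21 pp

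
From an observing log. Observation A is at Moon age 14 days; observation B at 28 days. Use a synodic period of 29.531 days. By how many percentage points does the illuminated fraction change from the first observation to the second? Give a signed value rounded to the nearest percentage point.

θ₁ = 360° × 14/29.531 = 170.7°, f₁ = (1 − cos θ₁)/2 = 0.993.
θ₂ = 360° × 28/29.531 = 341.3°, f₂ = (1 − cos θ₂)/2 = 0.026.
Change = f₂ − f₁ = -0.967 → -97 percentage points.

-97 percentage points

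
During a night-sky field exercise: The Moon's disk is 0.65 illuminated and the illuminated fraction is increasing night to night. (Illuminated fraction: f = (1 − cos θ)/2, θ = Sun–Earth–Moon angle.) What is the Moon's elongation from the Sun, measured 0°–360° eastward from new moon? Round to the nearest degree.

107°

Invert f = (1 − cos θ)/2 to get cos θ = 1 − 2(0.65) = -0.300, hence θ₀ = arccos -0.300 = 107.5°.
Waxing ⇒ before full, so θ = 107.5°.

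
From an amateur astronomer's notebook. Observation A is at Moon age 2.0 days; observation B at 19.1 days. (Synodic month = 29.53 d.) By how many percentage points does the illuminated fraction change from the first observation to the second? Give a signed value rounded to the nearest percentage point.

+76 percentage points

First observation: θ = 360°·2.0/29.53 = 24.4°, so f = 0.045.
Second observation: θ = 232.8°, f = 0.802.
Δf = 0.802 − 0.045 = +0.757, i.e. +76 pp.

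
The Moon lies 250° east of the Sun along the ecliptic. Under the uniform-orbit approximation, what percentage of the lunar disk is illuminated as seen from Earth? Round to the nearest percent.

f = (1 − cos 250°)/2 = (1 − (-0.342))/2 ≈ 0.671, i.e. 67%.

67%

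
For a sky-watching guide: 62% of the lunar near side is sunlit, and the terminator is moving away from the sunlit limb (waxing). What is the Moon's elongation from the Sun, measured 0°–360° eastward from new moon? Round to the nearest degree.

104°

From f = (1 − cos θ)/2: cos θ = 1 − 2×0.62 = -0.240; arccos → 103.9°.
Waxing ⇒ before full, so θ = 103.9°.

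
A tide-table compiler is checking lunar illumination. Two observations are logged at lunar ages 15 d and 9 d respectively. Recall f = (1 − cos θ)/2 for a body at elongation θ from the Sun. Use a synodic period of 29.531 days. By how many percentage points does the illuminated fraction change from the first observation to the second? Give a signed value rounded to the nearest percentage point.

-33 pp

First observation: θ = 360°·15/29.531 = 182.9°, so f = 0.999.
Second observation: θ = 109.7°, f = 0.669.
Δf = 0.669 − 0.999 = -0.331, i.e. -33 pp.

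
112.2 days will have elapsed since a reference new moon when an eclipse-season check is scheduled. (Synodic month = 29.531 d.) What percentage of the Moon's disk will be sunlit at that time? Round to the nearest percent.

35%

112.2/29.531 = 3.799 lunations, so 3 complete cycles and 23.61 d into the next.
The Moon has covered 23.61/29.531 of its cycle, so θ ≈ 360° × 23.61/29.531 = 287.8°.
Illuminated fraction = (1 − cos 287.8°)/2 = (1 − 0.305)/2 ≈ 0.347, so 35%.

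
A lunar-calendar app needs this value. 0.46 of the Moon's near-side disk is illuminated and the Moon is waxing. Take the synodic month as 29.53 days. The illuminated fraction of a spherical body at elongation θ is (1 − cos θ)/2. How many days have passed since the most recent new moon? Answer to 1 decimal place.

7.0 days

Invert f = (1 − cos θ)/2 to get cos θ = 1 − 2(0.46) = 0.080, hence θ₀ = arccos 0.080 = 85.4°.
Before full moon the principal value applies: θ = 85.4°.
That fraction of the synodic month is 85.4/360 × 29.53 d ≈ 7.01 d.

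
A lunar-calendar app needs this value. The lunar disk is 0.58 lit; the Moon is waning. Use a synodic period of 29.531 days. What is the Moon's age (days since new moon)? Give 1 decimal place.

21.4 days

cos θ = 1 − 2f = -0.160, giving a principal value of 99.2°.
A waning Moon lies in 180°–360°, so θ = 360° − 99.2° = 260.8°.
That fraction of the synodic month is 260.8/360 × 29.531 d ≈ 21.39 d.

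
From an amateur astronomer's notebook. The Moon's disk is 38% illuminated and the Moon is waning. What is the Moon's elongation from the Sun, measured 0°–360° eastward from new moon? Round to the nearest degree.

284°

cos θ = 1 − 2f = 0.240, giving a principal value of 76.1°.
Since the Moon is past full (waning), take the reflex angle: θ = 360° − 76.1° = 283.9°.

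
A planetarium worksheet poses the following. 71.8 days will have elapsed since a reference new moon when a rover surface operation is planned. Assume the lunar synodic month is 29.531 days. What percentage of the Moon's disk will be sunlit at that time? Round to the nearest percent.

95%

Reduce mod P: 71.8 − 2×29.531 = 12.74 d into the current lunation.
The Moon has covered 12.74/29.531 of its cycle, so θ ≈ 360° × 12.74/29.531 = 155.3°.
cos 155.3° = (-0.908), so f = (1 − (-0.908))/2 = 0.954, so 95%.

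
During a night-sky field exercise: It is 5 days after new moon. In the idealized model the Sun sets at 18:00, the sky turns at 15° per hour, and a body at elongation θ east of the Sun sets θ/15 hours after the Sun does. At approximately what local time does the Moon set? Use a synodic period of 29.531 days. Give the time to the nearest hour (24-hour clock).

Elongation θ = 360° × 5/29.531 ≈ 61.0°.
Delay after the Sun = 61.0° / (15°/h) ≈ 4.06 h.
18:00 + 4.06 h ≈ 22:04 → 22:00 to the nearest hour.

22:00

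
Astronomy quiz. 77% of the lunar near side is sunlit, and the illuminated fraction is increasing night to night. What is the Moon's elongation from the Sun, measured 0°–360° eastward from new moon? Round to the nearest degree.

123°

Invert f = (1 − cos θ)/2 to get cos θ = 1 − 2(0.77) = -0.540, hence θ₀ = arccos -0.540 = 122.7°.
Waxing ⇒ before full, so θ = 122.7°.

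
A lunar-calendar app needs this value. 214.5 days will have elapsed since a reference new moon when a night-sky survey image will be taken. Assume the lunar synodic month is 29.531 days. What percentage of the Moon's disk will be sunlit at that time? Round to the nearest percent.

54%

214.5/29.531 = 7.264 lunations, so 7 complete cycles and 7.78 d into the next.
Phase angle: θ = 360°·(7.78 d)/(29.531 d) = 94.9°.
cos 94.9° = (-0.085), so f = (1 − (-0.085))/2 = 0.543, so 54%.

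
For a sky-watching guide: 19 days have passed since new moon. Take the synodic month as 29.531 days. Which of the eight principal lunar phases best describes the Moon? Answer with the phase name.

waning gibbous

At 19/29.531 of the cycle, θ ≈ 232° — the waning gibbous range.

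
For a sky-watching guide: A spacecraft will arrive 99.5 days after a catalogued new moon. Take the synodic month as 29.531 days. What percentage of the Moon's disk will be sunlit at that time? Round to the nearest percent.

99.5 d spans 3 complete synodic months (3 × 29.531 = 88.59 d) plus 10.91 d.
Phase angle: θ = 360°·(10.91 d)/(29.531 d) = 133.0°.
Illuminated fraction = (1 − cos 133.0°)/2 = (1 − (-0.682))/2 ≈ 0.841, so 84%.

84%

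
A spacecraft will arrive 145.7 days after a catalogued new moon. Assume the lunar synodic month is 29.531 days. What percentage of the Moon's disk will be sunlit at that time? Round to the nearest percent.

145.7/29.531 = 4.934 lunations, so 4 complete cycles and 27.58 d into the next.
Elongation θ = 360° × 27.58/29.531 ≈ 336.2°.
With cos θ = 0.915, the lit fraction is (1 − 0.915)/2 ≈ 0.043, so 4%.

4%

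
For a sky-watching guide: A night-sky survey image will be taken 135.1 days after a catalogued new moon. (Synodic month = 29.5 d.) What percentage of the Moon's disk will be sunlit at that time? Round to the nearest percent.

94%

135.1 d spans 4 complete synodic months (4 × 29.5 = 118.00 d) plus 17.10 d.
Elongation θ = 360° × 17.10/29.5 ≈ 208.7°.
Illuminated fraction = (1 − cos 208.7°)/2 = (1 − (-0.877))/2 ≈ 0.939, so 94%.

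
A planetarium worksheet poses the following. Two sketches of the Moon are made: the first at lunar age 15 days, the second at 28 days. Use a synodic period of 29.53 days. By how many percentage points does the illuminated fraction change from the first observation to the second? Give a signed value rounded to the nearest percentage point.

θ₁ = 360° × 15/29.53 = 182.9°, f₁ = (1 − cos θ₁)/2 = 0.999.
θ₂ = 360° × 28/29.53 = 341.3°, f₂ = (1 − cos θ₂)/2 = 0.026.
Change = f₂ − f₁ = -0.973 → -97 percentage points.

-97 percentage points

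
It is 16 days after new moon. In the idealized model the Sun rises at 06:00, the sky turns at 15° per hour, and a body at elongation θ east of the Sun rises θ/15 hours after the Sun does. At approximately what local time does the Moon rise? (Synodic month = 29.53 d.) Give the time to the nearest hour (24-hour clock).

19:00

Elongation θ = 360° × 16/29.53 ≈ 195.1°.
Delay after the Sun = 195.1° / (15°/h) ≈ 13.00 h.
06:00 + 13.00 h ≈ 19:00 → 19:00 to the nearest hour.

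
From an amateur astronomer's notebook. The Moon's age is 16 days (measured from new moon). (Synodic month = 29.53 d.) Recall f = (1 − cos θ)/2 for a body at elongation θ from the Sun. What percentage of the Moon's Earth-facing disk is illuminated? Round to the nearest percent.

98%

Phase angle: θ = 360°·(16 d)/(29.53 d) = 195.1°.
With cos θ = (-0.966), the lit fraction is (1 − (-0.966))/2 ≈ 0.983, so 98%.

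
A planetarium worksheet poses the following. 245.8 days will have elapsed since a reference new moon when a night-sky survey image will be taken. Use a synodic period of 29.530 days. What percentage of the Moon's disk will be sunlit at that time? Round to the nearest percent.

72%

Reduce mod P: 245.8 − 8×29.530 = 9.56 d into the current lunation.
The Moon has covered 9.56/29.530 of its cycle, so θ ≈ 360° × 9.56/29.530 = 116.5°.
With cos θ = (-0.447), the lit fraction is (1 − (-0.447))/2 ≈ 0.723, so 72%.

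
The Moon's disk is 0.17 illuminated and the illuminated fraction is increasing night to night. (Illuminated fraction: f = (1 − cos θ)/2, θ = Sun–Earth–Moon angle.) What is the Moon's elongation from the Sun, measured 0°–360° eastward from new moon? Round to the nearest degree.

cos θ = 1 − 2f = 0.660, giving a principal value of 48.7°.
Waxing ⇒ before full, so θ = 48.7°.

49°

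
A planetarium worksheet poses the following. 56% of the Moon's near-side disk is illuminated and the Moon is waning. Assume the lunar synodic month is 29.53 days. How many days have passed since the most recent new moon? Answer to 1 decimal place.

21.6 days

Invert f = (1 − cos θ)/2 to get cos θ = 1 − 2(0.56) = -0.120, hence θ₀ = arccos -0.120 = 96.9°.
A waning Moon lies in 180°–360°, so θ = 360° − 96.9° = 263.1°.
That fraction of the synodic month is 263.1/360 × 29.53 d ≈ 21.58 d.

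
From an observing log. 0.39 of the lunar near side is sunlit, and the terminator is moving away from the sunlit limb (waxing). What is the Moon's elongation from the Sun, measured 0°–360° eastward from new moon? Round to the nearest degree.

77°

cos θ = 1 − 2f = 0.220, giving a principal value of 77.3°.
Waxing ⇒ before full, so θ = 77.3°.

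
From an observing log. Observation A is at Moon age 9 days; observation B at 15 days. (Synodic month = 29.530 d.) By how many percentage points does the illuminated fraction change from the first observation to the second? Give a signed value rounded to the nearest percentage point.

+33 pp

θ₁ = 360° × 9/29.530 = 109.7°, f₁ = (1 − cos θ₁)/2 = 0.669.
θ₂ = 360° × 15/29.530 = 182.9°, f₂ = (1 − cos θ₂)/2 = 0.999.
Change = f₂ − f₁ = +0.331 → +33 percentage points.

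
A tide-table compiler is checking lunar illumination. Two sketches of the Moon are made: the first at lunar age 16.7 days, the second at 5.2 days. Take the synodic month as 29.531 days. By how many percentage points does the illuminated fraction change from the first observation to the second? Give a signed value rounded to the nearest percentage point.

θ₁ = 360° × 16.7/29.531 = 203.6°, f₁ = (1 − cos θ₁)/2 = 0.958.
θ₂ = 360° × 5.2/29.531 = 63.4°, f₂ = (1 − cos θ₂)/2 = 0.276.
Change = f₂ − f₁ = -0.682 → -68 percentage points.

-68 percentage points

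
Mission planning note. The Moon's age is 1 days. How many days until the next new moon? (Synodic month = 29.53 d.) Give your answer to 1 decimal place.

One full lunation from the last new moon is 29.53 d; remaining = 29.53 − 1 = 28.530 d.

28.5 days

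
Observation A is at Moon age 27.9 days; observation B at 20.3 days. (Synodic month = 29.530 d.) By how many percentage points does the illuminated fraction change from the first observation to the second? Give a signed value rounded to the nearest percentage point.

θ₁ = 360° × 27.9/29.530 = 340.1°, f₁ = (1 − cos θ₁)/2 = 0.030.
θ₂ = 360° × 20.3/29.530 = 247.5°, f₂ = (1 − cos θ₂)/2 = 0.692.
Change = f₂ − f₁ = +0.662 → +66 percentage points.

+66 pp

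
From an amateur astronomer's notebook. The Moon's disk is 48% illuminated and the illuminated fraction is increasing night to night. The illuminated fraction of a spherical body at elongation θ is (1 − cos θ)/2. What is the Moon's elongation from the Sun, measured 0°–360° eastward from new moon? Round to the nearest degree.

88°

cos θ = 1 − 2f = 0.040, giving a principal value of 87.7°.
Before full moon the principal value applies: θ = 87.7°.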